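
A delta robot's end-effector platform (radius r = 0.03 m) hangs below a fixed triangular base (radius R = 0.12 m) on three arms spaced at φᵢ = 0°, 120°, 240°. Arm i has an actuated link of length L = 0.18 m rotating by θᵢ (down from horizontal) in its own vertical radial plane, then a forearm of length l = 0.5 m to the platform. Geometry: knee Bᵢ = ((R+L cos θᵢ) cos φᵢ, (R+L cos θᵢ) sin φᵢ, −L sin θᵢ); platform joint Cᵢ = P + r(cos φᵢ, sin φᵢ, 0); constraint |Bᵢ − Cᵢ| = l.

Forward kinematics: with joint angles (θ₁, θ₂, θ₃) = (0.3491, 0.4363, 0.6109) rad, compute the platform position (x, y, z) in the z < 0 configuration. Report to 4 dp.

arm 1 at φ=0.0°: ρ1 = 0.2591;  O1 = (0.2591, 0.0000, -0.0616)
arm 2 at φ=120.0°: ρ2 = 0.2531;  O2 = (-0.1266, 0.2192, -0.0761)
O3 = (0.2374·cos240.0°, 0.2374·sin240.0°, -0.1032) = (-0.1187, -0.2056, -0.1032)
|O₂|²−|O₁|² = -0.0011;  |O₃|²−|O₁|² = -0.0039
plane₁₂: -0.7714x+0.4384y+-0.0290z = -0.0011
Cramer: x(z) = 0.0033-0.0747z;  y(z) = 0.0034-0.0654z
quadratic in z: (1.0099)z²+(0.1609)z+(-0.1808)=0, √Δ=0.8695 → z ∈ {-0.5102, 0.3508}; z = -0.5102 (taking z<0)
x = 0.0415, y = 0.0367

(0.0415, 0.0367, -0.5102)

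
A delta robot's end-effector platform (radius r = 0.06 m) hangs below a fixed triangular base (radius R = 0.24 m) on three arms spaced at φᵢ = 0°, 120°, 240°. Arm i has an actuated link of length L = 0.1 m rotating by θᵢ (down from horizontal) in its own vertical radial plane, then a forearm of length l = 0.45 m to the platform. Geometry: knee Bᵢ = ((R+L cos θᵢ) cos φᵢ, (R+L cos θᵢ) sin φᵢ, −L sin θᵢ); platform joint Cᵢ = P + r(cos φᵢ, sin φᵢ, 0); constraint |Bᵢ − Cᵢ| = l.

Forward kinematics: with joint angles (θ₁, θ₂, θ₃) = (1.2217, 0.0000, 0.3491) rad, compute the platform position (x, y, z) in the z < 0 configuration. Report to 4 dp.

arm 1 at φ=0.0°: ρ1 = 0.2142;  O1 = (0.2142, 0.0000, -0.0940)
φ2=120.0°: virtual centre (-0.1400, 0.2425, 0.0000), radius l
φ3=240.0°: virtual centre (-0.1370, -0.2373, -0.0342), radius l
eliminate P² terms by subtracting sphere 1 from 2 and 3
[-0.7084 0.4850 0.1879]·P = 0.0237;  [-0.7024 -0.4745 0.1195]·P = 0.0215
det = 0.6768;  x = -0.0320+0.2174z,  y = 0.0021+-0.0699z
quadratic in z: (1.0522)z²+(0.0806)z+(-0.1330)=0, √Δ=0.7526 → z ∈ {-0.3959, 0.3194}; z = -0.3959 (taking z<0)
x = -0.1181, y = 0.0297

(-0.1181, 0.0297, -0.3959)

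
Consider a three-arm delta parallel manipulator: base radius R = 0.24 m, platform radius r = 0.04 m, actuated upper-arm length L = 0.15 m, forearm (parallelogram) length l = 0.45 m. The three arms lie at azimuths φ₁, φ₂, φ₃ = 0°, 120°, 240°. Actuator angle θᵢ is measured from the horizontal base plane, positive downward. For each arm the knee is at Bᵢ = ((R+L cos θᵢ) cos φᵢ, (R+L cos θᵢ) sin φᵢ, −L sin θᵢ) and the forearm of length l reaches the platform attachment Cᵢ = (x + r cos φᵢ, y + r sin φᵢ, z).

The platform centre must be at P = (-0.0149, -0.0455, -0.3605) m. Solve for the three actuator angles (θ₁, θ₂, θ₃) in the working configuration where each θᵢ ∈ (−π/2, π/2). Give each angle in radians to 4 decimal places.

θ₁ = 0.5234, θ₂ = 0.6109, θ₃ = 0.1743

arm 1 (φ=0.0°): x'=-0.0149, y'=-0.0455
  e−x'=0.2149;  (l²−L²−(e−x')²−y'²−z²)/2L = 0.0060
  γ=atan2(-0.3605,0.2149)=-1.0332;  ψ=arccos(0.0142)=1.5566;  θ1=γ+ψ≈0.5234
rotate P by −φ2: (-0.0320, 0.0357, -0.3605)
  e−x'=0.2320;  (l²−L²−(e−x')²−y'²−z²)/2L = -0.0168
  γ=atan2(-0.3605,0.2320)=-0.9991;  ψ=arccos(-0.0391)=1.6100;  θ2=γ+ψ≈0.6109
arm 3 (φ=240.0°): x'=0.0469, y'=0.0098
  A=0.1531, B=-0.3605, C=(l²−L²−A²−y'²−z²)/(2L)=0.0883
  √(A²+B²)=0.3917;  θ3 = -1.1691+1.3434 ≈ 0.1743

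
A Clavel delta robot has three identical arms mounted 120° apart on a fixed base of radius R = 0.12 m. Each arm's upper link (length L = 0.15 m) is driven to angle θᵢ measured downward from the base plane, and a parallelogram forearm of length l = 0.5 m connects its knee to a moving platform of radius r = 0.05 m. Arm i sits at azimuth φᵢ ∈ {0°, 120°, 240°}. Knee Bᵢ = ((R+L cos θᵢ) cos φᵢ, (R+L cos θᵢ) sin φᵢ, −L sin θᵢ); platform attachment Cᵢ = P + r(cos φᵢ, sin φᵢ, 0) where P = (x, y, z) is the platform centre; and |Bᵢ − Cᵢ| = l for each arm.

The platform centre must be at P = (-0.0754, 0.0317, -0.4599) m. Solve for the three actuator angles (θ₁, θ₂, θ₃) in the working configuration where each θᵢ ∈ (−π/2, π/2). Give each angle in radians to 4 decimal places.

φ1=0.0° → target in arm frame (-0.0754, 0.0317)
  A=0.1454, B=-0.4599, C=(l²−L²−A²−y'²−z²)/(2L)=-0.0205
  θ1 = atan2(B,A) + arccos(C/0.4823) = 0.3488
arm 2 (φ=120.0°): x'=0.0652, y'=0.0494
  A cos θ + B sin θ = C:  0.0048·cos θ + -0.4599·sin θ = 0.0451
  √(A²+B²)=0.4599;  θ2 = -1.5603+1.4726 ≈ -0.0876
φ3=240.0° → target in arm frame (0.0102, -0.0811)
  e−x'=0.0598;  (l²−L²−(e−x')²−y'²−z²)/2L = 0.0195
  γ=atan2(-0.4599,0.0598)=-1.4416;  ψ=arccos(0.0420)=1.5288;  θ3=γ+ψ≈0.0872

θ₁ = 0.3488, θ₂ = -0.0876, θ₃ = 0.0872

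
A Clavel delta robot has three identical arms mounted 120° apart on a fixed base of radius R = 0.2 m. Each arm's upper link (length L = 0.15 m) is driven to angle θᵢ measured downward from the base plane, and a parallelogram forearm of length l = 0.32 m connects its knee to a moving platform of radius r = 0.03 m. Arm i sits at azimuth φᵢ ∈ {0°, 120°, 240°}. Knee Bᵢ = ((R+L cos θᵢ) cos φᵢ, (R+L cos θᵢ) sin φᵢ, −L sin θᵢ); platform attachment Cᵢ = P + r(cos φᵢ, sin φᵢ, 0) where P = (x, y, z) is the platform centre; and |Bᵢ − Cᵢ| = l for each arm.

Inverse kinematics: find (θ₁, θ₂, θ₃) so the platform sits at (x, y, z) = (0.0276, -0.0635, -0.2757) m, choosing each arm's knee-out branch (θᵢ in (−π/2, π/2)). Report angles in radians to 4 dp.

θ₁ = 0.6979, θ₂ = 1.2215, θ₃ = 0.6110

rotate P by −φ1: (0.0276, -0.0635, -0.2757)
  A=0.1424, B=-0.2757, C=(l²−L²−A²−y'²−z²)/(2L)=-0.0681
  √(A²+B²)=0.3103;  θ1 = -1.0940+1.7920 ≈ 0.6979
φ2=120.0° → target in arm frame (-0.0688, 0.0078)
  A cos θ + B sin θ = C:  0.2388·cos θ + -0.2757·sin θ = -0.1773
  θ2 = atan2(B,A) + arccos(C/0.3647) = 1.2215
φ3=240.0° → target in arm frame (0.0412, 0.0557)
  A=0.1288, B=-0.2757, C=(l²−L²−A²−y'²−z²)/(2L)=-0.0527
  γ=atan2(-0.2757,0.1288)=-1.1337;  ψ=arccos(-0.1731)=1.7447;  θ3=γ+ψ≈0.6110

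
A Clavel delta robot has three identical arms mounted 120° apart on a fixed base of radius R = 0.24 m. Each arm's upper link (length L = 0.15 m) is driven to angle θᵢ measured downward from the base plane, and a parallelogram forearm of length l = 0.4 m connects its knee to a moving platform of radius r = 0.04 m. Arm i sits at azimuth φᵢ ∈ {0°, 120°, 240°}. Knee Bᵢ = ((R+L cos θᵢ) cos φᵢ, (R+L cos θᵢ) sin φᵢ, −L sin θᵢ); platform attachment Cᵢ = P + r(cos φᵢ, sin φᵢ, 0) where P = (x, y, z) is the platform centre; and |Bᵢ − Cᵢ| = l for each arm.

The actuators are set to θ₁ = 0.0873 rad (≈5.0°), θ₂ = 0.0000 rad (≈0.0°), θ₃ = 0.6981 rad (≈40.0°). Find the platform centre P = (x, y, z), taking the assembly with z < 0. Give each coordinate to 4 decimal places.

(0.0245, 0.0532, -0.2402)

arm 1 at φ=0.0°: ρ1 = 0.3494;  centre 1 = (0.3494, 0.0000, -0.0131)
φ2=120.0°: virtual centre (-0.1750, 0.3031, 0.0000), radius l
φ3=240.0°: virtual centre (-0.1575, -0.2727, -0.0964), radius l
eliminate P² terms by subtracting sphere 1 from 2 and 3
linear system: -1.0489x+0.6062y = 0.0002−0.0262z; -1.0138x+-0.5454y = -0.0138−-0.1667z
det = 1.1867;  x = 0.0069+-0.0731z,  y = 0.0124+-0.1697z
quadratic in z: (1.0341)z²+(0.0720)z+(-0.0424)=0, √Δ=0.4249 → z ∈ {-0.2402, 0.1706}; z = -0.2402 (taking z<0)
x = 0.0245, y = 0.0532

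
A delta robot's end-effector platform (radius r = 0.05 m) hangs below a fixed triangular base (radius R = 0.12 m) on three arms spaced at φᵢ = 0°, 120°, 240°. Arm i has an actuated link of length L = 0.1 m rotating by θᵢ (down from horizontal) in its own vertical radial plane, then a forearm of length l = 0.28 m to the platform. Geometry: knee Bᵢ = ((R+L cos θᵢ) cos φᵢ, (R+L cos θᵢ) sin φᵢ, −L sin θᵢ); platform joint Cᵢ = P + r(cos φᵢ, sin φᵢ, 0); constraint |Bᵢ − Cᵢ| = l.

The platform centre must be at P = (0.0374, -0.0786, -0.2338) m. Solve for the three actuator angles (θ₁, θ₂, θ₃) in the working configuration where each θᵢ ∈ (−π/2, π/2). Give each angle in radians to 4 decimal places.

θ₁ = 0.0005, θ₂ = 0.7853, θ₃ = -0.0870

rotate P by −φ1: (0.0374, -0.0786, -0.2338)
  A=0.0326, B=-0.2338, C=(l²−L²−A²−y'²−z²)/(2L)=0.0325
  √(A²+B²)=0.2361;  θ1 = -1.4323+1.4327 ≈ 0.0005
arm 2 (φ=120.0°): x'=-0.0868, y'=0.0069
  A cos θ + B sin θ = C:  0.1568·cos θ + -0.2338·sin θ = -0.0544
  γ=atan2(-0.2338,0.1568)=-0.9801;  ψ=arccos(-0.1934)=1.7654;  θ2=γ+ψ≈0.7853
arm 3 (φ=240.0°): x'=0.0494, y'=0.0717
  A=0.0206, B=-0.2338, C=(l²−L²−A²−y'²−z²)/(2L)=0.0409
  θ3 = atan2(B,A) + arccos(C/0.2347) = -0.0870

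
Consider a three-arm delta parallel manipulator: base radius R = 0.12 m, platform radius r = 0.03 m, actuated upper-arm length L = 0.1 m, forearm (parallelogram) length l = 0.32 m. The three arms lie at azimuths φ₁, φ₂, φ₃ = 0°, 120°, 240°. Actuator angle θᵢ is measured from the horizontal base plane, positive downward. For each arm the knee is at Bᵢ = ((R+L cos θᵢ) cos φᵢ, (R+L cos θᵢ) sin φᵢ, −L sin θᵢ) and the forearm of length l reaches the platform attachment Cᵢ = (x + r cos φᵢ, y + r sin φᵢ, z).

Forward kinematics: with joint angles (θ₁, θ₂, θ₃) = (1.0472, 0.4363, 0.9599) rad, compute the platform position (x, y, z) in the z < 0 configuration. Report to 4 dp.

φ1=0.0°: virtual centre (0.1400, 0.0000, -0.0866), radius l
arm 2 at φ=120.0°: ρ2 = 0.1806;  O2 = (-0.0903, 0.1564, -0.0423)
O3 = (0.1474·cos240.0°, 0.1474·sin240.0°, -0.0819) = (-0.0737, -0.1276, -0.0819)
subtract pairs → two planes through P
[-0.4606 0.3129 0.0887]·P = 0.0073;  [-0.4274 -0.2552 0.0094]·P = 0.0013
det = 0.2513;  x = -0.0091+0.1018z,  y = 0.0100+-0.1336z
into |P−O₁|² = l²: 1.0282z² + 0.1402z + -0.0726 = 0;  Δ = 0.3181;  z = -0.3425 or 0.2061 → z<0 root = -0.3425
x = -0.0439, y = 0.0558

(-0.0439, 0.0558, -0.3425)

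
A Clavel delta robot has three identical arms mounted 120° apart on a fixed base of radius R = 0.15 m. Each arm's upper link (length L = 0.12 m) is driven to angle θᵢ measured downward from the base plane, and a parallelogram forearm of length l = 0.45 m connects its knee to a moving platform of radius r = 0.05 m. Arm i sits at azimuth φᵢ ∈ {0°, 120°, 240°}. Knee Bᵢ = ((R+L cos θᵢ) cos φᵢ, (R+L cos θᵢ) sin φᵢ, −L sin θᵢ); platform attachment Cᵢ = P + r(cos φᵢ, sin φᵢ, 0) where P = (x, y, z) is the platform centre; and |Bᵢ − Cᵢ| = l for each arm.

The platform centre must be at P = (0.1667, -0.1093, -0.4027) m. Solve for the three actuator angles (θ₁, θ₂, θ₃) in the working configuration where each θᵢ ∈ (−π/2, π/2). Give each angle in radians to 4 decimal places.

θ₁ = -0.2617, θ₂ = 1.1346, θ₃ = 0.4362

rotate P by −φ1: (0.1667, -0.1093, -0.4027)
  e−x'=-0.0667;  (l²−L²−(e−x')²−y'²−z²)/2L = 0.0397
  θ1 = atan2(B,A) + arccos(C/0.4082) = -0.2617
arm 2 (φ=120.0°): x'=-0.1780, y'=-0.0897
  A=0.2780, B=-0.4027, C=(l²−L²−A²−y'²−z²)/(2L)=-0.2475
  √(A²+B²)=0.4893;  θ2 = -0.9666+2.1011 ≈ 1.1346
φ3=240.0° → target in arm frame (0.0113, 0.1990)
  e−x'=0.0887;  (l²−L²−(e−x')²−y'²−z²)/2L = -0.0898
  √(A²+B²)=0.4124;  θ3 = -1.3540+1.7902 ≈ 0.4362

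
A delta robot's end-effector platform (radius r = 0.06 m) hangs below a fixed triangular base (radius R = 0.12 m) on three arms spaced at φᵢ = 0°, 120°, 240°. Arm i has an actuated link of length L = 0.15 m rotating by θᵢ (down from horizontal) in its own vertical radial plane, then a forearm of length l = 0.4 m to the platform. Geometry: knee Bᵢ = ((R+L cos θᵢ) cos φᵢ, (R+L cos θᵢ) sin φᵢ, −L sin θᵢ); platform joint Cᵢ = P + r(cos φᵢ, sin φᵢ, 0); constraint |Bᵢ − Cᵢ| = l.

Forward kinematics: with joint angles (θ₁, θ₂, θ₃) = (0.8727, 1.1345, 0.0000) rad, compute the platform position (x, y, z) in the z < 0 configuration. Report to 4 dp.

(-0.0492, -0.1970, -0.3958)

centre 1 = (0.1564·cos0.0°, 0.1564·sin0.0°, -0.1149) = (0.1564, 0.0000, -0.1149)
arm 2 at φ=120.0°: e+L cos θ2 = 0.1234;  centre 2 = (-0.0617, 0.1069, -0.1359)
φ3=240.0°: virtual centre (-0.1050, -0.1819, 0.0000), radius l
eliminate P² terms by subtracting sphere 1 from 2 and 3
plane₁₂: -0.4362x+0.2137y+-0.0421z = -0.0040
det = 0.2704;  x = 0.0002+0.1250z,  y = -0.0180+0.4521z
quadratic in z: (1.2200)z²+(0.1745)z+(-0.1221)=0, √Δ=0.7913 → z ∈ {-0.3958, 0.2528}; z = -0.3958 (taking z<0)
x = -0.0492, y = -0.1970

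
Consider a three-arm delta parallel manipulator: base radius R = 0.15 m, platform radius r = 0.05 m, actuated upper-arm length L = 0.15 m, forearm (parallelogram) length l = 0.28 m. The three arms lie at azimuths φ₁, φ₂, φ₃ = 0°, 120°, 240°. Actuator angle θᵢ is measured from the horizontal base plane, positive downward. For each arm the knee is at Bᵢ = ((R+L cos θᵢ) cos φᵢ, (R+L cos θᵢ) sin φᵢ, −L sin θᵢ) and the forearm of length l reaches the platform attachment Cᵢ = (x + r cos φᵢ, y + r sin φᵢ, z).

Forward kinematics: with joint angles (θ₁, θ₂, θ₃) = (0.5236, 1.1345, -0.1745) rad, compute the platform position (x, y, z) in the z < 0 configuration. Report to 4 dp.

(0.0080, -0.1158, -0.2004)

φ1=0.0°: virtual centre (0.2299, 0.0000, -0.0750), radius l
φ2=120.0°: virtual centre (-0.0817, 0.1415, -0.1359), radius l
φ3=240.0°: virtual centre (-0.1239, -0.2145, 0.0260), radius l
|O₂|²−|O₁|² = -0.0133;  |O₃|²−|O₁|² = 0.0036
plane₁₂: -0.6232x+0.2830y+-0.1219z = -0.0133
det = 0.4676;  x = 0.0100+0.0105z,  y = -0.0249+0.4538z
quadratic in z: (1.2060)z²+(0.1228)z+(-0.0238)=0, √Δ=0.3605 → z ∈ {-0.2004, 0.0986}; z = -0.2004 (taking z<0)
x = 0.0080, y = -0.1158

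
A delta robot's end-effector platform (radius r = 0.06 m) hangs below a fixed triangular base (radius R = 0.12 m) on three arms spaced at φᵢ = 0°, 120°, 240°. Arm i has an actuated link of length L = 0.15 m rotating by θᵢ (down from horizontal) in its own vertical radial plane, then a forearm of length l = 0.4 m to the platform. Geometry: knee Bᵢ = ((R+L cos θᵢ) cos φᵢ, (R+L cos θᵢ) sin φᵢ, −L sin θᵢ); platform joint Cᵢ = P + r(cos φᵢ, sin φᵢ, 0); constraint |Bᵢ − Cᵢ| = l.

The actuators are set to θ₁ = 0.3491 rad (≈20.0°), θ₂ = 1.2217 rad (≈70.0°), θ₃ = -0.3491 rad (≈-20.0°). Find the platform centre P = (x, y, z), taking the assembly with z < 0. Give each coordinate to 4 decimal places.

(0.0372, -0.2509, -0.3163)

φ1=0.0°: virtual centre (0.2010, 0.0000, -0.0513), radius l
φ2=120.0°: virtual centre (-0.0557, 0.0964, -0.1410), radius l
arm 3 at φ=240.0°: ρ3 = 0.2010;  S3 = (-0.1005, -0.1740, 0.0513)
subtract pairs → two planes through P
[-0.5132 0.1928 -0.1793]·P = -0.0108;  [-0.6029 -0.3481 0.2052]·P = 0.0000
det = 0.2949;  x = 0.0127+-0.0775z,  y = -0.0220+0.7238z
quadratic in z: (1.5299)z²+(0.0999)z+(-0.1214)=0, √Δ=0.8679 → z ∈ {-0.3163, 0.2510}; z = -0.3163 (taking z<0)
x = 0.0372, y = -0.2509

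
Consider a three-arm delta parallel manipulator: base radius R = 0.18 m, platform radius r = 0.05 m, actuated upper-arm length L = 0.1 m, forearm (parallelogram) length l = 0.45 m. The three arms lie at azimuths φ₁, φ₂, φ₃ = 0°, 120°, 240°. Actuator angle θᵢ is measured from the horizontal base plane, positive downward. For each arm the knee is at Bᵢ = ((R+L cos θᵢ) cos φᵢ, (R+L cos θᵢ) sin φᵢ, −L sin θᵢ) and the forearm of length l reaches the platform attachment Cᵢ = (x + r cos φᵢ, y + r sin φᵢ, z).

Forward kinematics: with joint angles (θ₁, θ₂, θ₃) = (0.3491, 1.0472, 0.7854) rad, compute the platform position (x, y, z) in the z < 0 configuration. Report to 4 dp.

(0.0785, -0.0327, -0.4588)

φ1=0.0°: virtual centre (0.2240, 0.0000, -0.0342), radius l
arm 2 at φ=120.0°: ρ2 = 0.1800;  centre 2 = (-0.0900, 0.1559, -0.0866)
arm 3 at φ=240.0°: ρ3 = 0.2007;  centre 3 = (-0.1004, -0.1738, -0.0707)
eliminate P² terms by subtracting sphere 1 from 2 and 3
plane₁₂: -0.6279x+0.3118y+-0.1048z = -0.0114
det = 0.4205;  x = 0.0139+-0.1408z,  y = -0.0086+0.0526z
sphere 1 gives Az²+Bz+C=0 with A=1.0226, B=0.1266, C=-0.1571;  B²−4AC=0.6588;  roots -0.4588, 0.3350;  negative root z = -0.4588
x = 0.0785, y = -0.0327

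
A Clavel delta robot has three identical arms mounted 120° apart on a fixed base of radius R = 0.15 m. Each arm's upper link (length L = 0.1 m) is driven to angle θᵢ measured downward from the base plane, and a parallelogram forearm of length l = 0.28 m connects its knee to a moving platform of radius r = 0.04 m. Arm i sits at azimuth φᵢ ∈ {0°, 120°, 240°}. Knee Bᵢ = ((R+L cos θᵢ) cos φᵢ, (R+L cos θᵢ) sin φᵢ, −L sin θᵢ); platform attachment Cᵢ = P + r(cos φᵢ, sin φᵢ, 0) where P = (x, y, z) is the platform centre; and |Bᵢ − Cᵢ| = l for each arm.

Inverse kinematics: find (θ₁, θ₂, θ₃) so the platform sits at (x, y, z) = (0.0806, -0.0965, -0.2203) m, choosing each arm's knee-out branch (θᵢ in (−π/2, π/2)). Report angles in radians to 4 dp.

θ₁ = -0.0871, θ₂ = 1.3967, θ₃ = 0.2620

φ1=0.0° → target in arm frame (0.0806, -0.0965)
  e−x'=0.0294;  (l²−L²−(e−x')²−y'²−z²)/2L = 0.0485
  γ=atan2(-0.2203,0.0294)=-1.4381;  ψ=arccos(0.2180)=1.3510;  θ1=γ+ψ≈-0.0871
rotate P by −φ2: (-0.1239, -0.0216, -0.2203)
  e−x'=0.2339;  (l²−L²−(e−x')²−y'²−z²)/2L = -0.1765
  γ=atan2(-0.2203,0.2339)=-0.7555;  ψ=arccos(-0.5492)=2.1522;  θ2=γ+ψ≈1.3967
φ3=240.0° → target in arm frame (0.0433, 0.1181)
  A=0.0667, B=-0.2203, C=(l²−L²−A²−y'²−z²)/(2L)=0.0074
  √(A²+B²)=0.2302;  θ3 = -1.2767+1.5387 ≈ 0.2620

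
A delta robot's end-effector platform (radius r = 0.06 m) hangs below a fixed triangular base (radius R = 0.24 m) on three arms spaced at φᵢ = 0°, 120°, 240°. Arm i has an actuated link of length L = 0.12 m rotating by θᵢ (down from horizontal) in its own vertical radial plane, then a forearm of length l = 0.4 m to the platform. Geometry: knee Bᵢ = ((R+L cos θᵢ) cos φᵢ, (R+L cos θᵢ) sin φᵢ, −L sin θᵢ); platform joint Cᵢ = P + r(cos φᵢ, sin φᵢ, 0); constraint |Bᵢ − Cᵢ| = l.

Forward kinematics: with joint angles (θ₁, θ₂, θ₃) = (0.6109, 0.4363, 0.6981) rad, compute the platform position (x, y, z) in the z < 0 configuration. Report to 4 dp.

φ1=0.0°: virtual centre (0.2783, 0.0000, -0.0688), radius l
O2 = (0.2888·cos120.0°, 0.2888·sin120.0°, -0.0507) = (-0.1444, 0.2501, -0.0507)
arm 3 at φ=240.0°: e+L cos θ3 = 0.2719;  O3 = (-0.1360, -0.2355, -0.0771)
subtract pairs → two planes through P
linear system: -0.8454x+0.5001y = 0.0038−0.0362z; -0.8285x+-0.4710y = -0.0023−-0.0166z
det = 0.8125;  x = -0.0008+0.0108z,  y = 0.0062+-0.0542z
quadratic in z: (1.0031)z²+(0.1310)z+(-0.0773)=0, √Δ=0.5723 → z ∈ {-0.3505, 0.2200}; z = -0.3505 (taking z<0)
x = -0.0046, y = 0.0252

(-0.0046, 0.0252, -0.3505)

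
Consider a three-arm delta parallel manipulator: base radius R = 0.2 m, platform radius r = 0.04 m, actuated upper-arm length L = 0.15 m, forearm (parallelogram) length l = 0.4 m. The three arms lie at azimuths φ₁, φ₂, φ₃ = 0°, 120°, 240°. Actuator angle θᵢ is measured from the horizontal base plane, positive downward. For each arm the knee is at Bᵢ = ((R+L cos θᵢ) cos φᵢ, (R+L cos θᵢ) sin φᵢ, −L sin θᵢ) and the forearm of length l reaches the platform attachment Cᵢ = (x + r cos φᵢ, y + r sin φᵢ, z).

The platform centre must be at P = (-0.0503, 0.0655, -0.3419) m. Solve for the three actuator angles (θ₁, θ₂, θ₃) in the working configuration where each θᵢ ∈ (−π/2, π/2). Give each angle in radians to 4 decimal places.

θ₁ = 0.7854, θ₂ = 0.0875, θ₃ = 0.6983

arm 1 (φ=0.0°): x'=-0.0503, y'=0.0655
  A cos θ + B sin θ = C:  0.2103·cos θ + -0.3419·sin θ = -0.0930
  γ=atan2(-0.3419,0.2103)=-1.0194;  ψ=arccos(-0.2318)=1.8047;  θ1=γ+ψ≈0.7854
φ2=120.0° → target in arm frame (0.0819, 0.0108)
  A=0.0781, B=-0.3419, C=(l²−L²−A²−y'²−z²)/(2L)=0.0479
  γ=atan2(-0.3419,0.0781)=-1.3461;  ψ=arccos(0.1367)=1.4337;  θ2=γ+ψ≈0.0875
φ3=240.0° → target in arm frame (-0.0316, -0.0763)
  A cos θ + B sin θ = C:  0.1916·cos θ + -0.3419·sin θ = -0.0731
  √(A²+B²)=0.3919;  θ3 = -1.0601+1.7583 ≈ 0.6983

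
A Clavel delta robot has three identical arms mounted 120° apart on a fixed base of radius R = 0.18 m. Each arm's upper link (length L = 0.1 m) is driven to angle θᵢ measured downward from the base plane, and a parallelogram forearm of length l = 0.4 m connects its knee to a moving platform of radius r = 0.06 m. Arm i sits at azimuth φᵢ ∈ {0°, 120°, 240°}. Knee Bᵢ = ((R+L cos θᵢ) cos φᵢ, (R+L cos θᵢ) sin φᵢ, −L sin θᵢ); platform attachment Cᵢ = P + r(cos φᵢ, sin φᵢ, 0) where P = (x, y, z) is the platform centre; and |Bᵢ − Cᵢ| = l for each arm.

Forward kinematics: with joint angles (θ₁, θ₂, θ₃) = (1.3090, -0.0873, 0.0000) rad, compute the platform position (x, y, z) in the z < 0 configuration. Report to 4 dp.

(-0.1697, 0.0078, -0.3422)

centre 1 = (0.1459·cos0.0°, 0.1459·sin0.0°, -0.0966) = (0.1459, 0.0000, -0.0966)
φ2=120.0°: virtual centre (-0.1098, 0.1902, 0.0087), radius l
arm 3 at φ=240.0°: e+L cos θ3 = 0.2200;  centre 3 = (-0.1100, -0.1905, 0.0000)
|centre ₂|²−|centre ₁|² = 0.0177;  |centre ₃|²−|centre ₁|² = 0.0178
plane₁₂: -0.5114x+0.3804y+0.2106z = 0.0177
Cramer: x(z) = -0.0347+0.3947z;  y(z) = -0.0001-0.0231z
sphere 1 gives Az²+Bz+C=0 with A=1.1563, B=0.0507, C=-0.1181;  B²−4AC=0.5487;  roots -0.3422, 0.2984;  negative root z = -0.3422
x = -0.1697, y = 0.0078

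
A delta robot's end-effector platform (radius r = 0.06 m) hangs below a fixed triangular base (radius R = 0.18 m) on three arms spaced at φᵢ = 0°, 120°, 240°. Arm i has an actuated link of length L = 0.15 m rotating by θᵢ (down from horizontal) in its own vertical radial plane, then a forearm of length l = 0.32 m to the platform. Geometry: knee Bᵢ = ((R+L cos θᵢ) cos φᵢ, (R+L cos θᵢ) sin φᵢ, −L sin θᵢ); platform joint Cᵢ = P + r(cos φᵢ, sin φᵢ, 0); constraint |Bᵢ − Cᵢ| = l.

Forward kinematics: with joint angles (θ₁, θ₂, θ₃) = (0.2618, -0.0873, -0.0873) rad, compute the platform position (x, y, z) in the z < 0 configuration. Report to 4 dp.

(-0.0242, 0.0000, -0.1760)

O1 = (0.2649·cos0.0°, 0.2649·sin0.0°, -0.0388) = (0.2649, 0.0000, -0.0388)
φ2=120.0°: virtual centre (-0.1347, 0.2333, 0.0131), radius l
O3 = (0.2694·cos240.0°, 0.2694·sin240.0°, 0.0131) = (-0.1347, -0.2333, 0.0131)
eliminate P² terms by subtracting sphere 1 from 2 and 3
linear system: -0.7992x+0.4667y = 0.0011−0.1038z; -0.7992x+-0.4667y = 0.0011−0.1038z
det = 0.7459;  x = -0.0014+0.1299z,  y = 0.0000+0.0000z
into |P−O₁|² = l²: 1.0169z² + 0.0085z + -0.0300 = 0;  Δ = 0.1221;  z = -0.1760 or 0.1676 → z<0 root = -0.1760
x = -0.0242, y = 0.0000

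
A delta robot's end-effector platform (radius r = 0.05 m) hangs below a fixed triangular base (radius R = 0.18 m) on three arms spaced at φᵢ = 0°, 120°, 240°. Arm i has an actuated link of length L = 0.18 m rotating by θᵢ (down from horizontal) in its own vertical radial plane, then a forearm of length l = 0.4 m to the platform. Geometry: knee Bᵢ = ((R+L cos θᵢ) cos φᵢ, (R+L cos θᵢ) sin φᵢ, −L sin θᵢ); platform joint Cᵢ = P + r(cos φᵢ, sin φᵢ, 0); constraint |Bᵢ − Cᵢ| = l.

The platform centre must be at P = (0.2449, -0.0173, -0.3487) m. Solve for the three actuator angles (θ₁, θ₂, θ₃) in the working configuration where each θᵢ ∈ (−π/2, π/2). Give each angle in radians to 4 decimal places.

rotate P by −φ1: (0.2449, -0.0173, -0.3487)
  e−x'=-0.1149;  (l²−L²−(e−x')²−y'²−z²)/2L = -0.0208
  γ=atan2(-0.3487,-0.1149)=-1.8891;  ψ=arccos(-0.0567)=1.6275;  θ1=γ+ψ≈-0.2616
φ2=120.0° → target in arm frame (-0.1374, -0.2034)
  e−x'=0.2674;  (l²−L²−(e−x')²−y'²−z²)/2L = -0.2969
  θ2 = atan2(B,A) + arccos(C/0.4394) = 1.3962
φ3=240.0° → target in arm frame (-0.1075, 0.2207)
  A cos θ + B sin θ = C:  0.2375·cos θ + -0.3487·sin θ = -0.2753
  γ=atan2(-0.3487,0.2375)=-0.9729;  ψ=arccos(-0.6526)=2.2818;  θ3=γ+ψ≈1.3088

θ₁ = -0.2616, θ₂ = 1.3962, θ₃ = 1.3088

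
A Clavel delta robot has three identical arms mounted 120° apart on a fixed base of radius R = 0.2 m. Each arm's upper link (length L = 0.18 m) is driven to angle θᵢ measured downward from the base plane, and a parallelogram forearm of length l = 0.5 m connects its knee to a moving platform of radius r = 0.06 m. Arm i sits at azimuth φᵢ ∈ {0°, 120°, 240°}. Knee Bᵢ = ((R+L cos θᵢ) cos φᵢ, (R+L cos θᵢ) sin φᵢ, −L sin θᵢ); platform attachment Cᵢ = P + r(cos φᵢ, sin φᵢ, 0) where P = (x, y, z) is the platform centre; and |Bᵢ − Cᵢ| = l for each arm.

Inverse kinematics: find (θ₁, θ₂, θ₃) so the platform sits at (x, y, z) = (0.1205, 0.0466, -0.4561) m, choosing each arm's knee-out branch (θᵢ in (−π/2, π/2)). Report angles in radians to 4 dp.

rotate P by −φ1: (0.1205, 0.0466, -0.4561)
  A cos θ + B sin θ = C:  0.0195·cos θ + -0.4561·sin θ = 0.0195
  θ1 = atan2(B,A) + arccos(C/0.4565) = 0.0000
arm 2 (φ=120.0°): x'=-0.0199, y'=-0.1277
  A cos θ + B sin θ = C:  0.1599·cos θ + -0.4561·sin θ = -0.0897
  γ=atan2(-0.4561,0.1599)=-1.2336;  ψ=arccos(-0.1856)=1.7575;  θ2=γ+ψ≈0.5238
arm 3 (φ=240.0°): x'=-0.1006, y'=0.0811
  A cos θ + B sin θ = C:  0.2406·cos θ + -0.4561·sin θ = -0.1525
  γ=atan2(-0.4561,0.2406)=-1.0854;  ψ=arccos(-0.2957)=1.8710;  θ3=γ+ψ≈0.7856

θ₁ = 0.0000, θ₂ = 0.5238, θ₃ = 0.7856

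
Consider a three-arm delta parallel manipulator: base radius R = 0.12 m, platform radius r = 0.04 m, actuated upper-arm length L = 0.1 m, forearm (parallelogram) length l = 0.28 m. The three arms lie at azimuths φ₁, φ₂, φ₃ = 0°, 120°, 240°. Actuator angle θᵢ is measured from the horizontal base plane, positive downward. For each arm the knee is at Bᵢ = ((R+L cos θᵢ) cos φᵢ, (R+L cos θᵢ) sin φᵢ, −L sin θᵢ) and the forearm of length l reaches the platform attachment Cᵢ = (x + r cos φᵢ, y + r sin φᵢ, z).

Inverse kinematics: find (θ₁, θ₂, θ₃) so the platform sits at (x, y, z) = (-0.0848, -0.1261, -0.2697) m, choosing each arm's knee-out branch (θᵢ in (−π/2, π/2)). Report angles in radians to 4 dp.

θ₁ = 1.3963, θ₂ = 1.3094, θ₃ = -0.0871

φ1=0.0° → target in arm frame (-0.0848, -0.1261)
  A=0.1648, B=-0.2697, C=(l²−L²−A²−y'²−z²)/(2L)=-0.2370
  θ1 = atan2(B,A) + arccos(C/0.3161) = 1.3963
φ2=120.0° → target in arm frame (-0.0668, 0.1365)
  A cos θ + B sin θ = C:  0.1468·cos θ + -0.2697·sin θ = -0.2226
  √(A²+B²)=0.3071;  θ2 = -1.0723+2.3817 ≈ 1.3094
arm 3 (φ=240.0°): x'=0.1516, y'=-0.0104
  A=-0.0716, B=-0.2697, C=(l²−L²−A²−y'²−z²)/(2L)=-0.0479
  γ=atan2(-0.2697,-0.0716)=-1.8303;  ψ=arccos(-0.1715)=1.7432;  θ3=γ+ψ≈-0.0871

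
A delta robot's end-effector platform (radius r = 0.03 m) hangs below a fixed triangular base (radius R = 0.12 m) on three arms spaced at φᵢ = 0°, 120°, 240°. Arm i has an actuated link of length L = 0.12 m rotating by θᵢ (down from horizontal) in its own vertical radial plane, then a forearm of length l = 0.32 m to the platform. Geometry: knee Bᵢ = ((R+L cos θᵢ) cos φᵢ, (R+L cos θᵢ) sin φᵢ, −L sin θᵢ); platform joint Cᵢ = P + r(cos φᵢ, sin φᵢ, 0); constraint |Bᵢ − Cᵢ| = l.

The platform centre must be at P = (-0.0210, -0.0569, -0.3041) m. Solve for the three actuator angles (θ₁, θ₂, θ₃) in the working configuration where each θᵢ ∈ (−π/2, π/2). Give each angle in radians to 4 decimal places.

φ1=0.0° → target in arm frame (-0.0210, -0.0569)
  A cos θ + B sin θ = C:  0.1110·cos θ + -0.3041·sin θ = -0.0835
  γ=atan2(-0.3041,0.1110)=-1.2208;  ψ=arccos(-0.2579)=1.8316;  θ1=γ+ψ≈0.6108
rotate P by −φ2: (-0.0388, 0.0466, -0.3041)
  A=0.1288, B=-0.3041, C=(l²−L²−A²−y'²−z²)/(2L)=-0.0968
  γ=atan2(-0.3041,0.1288)=-1.1702;  ψ=arccos(-0.2932)=1.8683;  θ2=γ+ψ≈0.6981
arm 3 (φ=240.0°): x'=0.0598, y'=0.0103
  e−x'=0.0302;  (l²−L²−(e−x')²−y'²−z²)/2L = -0.0229
  √(A²+B²)=0.3056;  θ3 = -1.4717+1.6458 ≈ 0.1741

θ₁ = 0.6108, θ₂ = 0.6981, θ₃ = 0.1741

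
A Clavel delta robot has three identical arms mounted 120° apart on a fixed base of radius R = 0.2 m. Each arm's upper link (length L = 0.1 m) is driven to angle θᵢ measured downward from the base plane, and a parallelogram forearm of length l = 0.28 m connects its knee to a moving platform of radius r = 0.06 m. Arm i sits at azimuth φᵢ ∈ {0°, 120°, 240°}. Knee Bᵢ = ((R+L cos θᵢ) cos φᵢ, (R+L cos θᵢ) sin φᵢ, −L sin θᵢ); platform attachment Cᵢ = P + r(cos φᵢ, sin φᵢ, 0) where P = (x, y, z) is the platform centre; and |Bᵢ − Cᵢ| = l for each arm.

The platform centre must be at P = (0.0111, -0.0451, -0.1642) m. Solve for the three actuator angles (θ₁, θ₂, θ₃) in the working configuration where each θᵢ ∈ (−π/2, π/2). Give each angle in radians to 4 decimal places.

arm 1 (φ=0.0°): x'=0.0111, y'=-0.0451
  e−x'=0.1289;  (l²−L²−(e−x')²−y'²−z²)/2L = 0.1139
  θ1 = atan2(B,A) + arccos(C/0.2088) = 0.0881
arm 2 (φ=120.0°): x'=-0.0446, y'=0.0129
  A=0.1846, B=-0.1642, C=(l²−L²−A²−y'²−z²)/(2L)=0.0360
  θ2 = atan2(B,A) + arccos(C/0.2471) = 0.6978
φ3=240.0° → target in arm frame (0.0335, 0.0322)
  A=0.1065, B=-0.1642, C=(l²−L²−A²−y'²−z²)/(2L)=0.1453
  γ=atan2(-0.1642,0.1065)=-0.9954;  ψ=arccos(0.7425)=0.7340;  θ3=γ+ψ≈-0.2615

θ₁ = 0.0881, θ₂ = 0.6978, θ₃ = -0.2615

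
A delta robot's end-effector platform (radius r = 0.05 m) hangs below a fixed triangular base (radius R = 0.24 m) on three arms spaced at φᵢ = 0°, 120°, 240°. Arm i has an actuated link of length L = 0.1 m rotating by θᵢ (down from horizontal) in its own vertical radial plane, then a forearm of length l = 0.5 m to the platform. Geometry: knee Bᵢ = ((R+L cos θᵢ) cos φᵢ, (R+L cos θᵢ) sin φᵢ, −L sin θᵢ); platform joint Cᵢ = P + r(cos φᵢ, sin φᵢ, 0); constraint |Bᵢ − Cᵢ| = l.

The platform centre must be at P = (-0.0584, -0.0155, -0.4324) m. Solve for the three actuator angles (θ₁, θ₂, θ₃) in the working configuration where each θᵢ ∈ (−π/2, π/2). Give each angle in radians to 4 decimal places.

arm 1 (φ=0.0°): x'=-0.0584, y'=-0.0155
  e−x'=0.2484;  (l²−L²−(e−x')²−y'²−z²)/2L = -0.0446
  √(A²+B²)=0.4987;  θ1 = -1.0494+1.6603 ≈ 0.6109
rotate P by −φ2: (0.0158, 0.0583, -0.4324)
  e−x'=0.1742;  (l²−L²−(e−x')²−y'²−z²)/2L = 0.0964
  √(A²+B²)=0.4662;  θ2 = -1.1878+1.3626 ≈ 0.1748
φ3=240.0° → target in arm frame (0.0426, -0.0428)
  A=0.1474, B=-0.4324, C=(l²−L²−A²−y'²−z²)/(2L)=0.1474
  θ3 = atan2(B,A) + arccos(C/0.4568) = 0.0000

θ₁ = 0.6109, θ₂ = 0.1748, θ₃ = 0.0000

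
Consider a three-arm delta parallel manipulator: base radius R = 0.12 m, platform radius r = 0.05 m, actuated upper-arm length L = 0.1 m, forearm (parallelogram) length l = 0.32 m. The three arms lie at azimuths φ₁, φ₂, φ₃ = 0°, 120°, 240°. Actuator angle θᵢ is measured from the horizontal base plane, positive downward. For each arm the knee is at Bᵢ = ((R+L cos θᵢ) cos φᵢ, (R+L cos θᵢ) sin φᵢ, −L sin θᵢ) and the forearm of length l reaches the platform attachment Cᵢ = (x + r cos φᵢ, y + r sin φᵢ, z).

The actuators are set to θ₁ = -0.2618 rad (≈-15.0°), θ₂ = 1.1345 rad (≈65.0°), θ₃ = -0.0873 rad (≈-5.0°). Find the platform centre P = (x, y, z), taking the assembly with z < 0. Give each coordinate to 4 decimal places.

(0.0937, -0.1318, -0.2564)

φ1=0.0°: virtual centre (0.1666, 0.0000, 0.0259), radius l
S2 = (0.1123·cos120.0°, 0.1123·sin120.0°, -0.0906) = (-0.0561, 0.0972, -0.0906)
φ3=240.0°: virtual centre (-0.0848, -0.1469, 0.0087), radius l
eliminate P² terms by subtracting sphere 1 from 2 and 3
plane₁₂: -0.4454x+0.1944y+-0.2330z = -0.0076
det = 0.2286;  x = 0.0094+-0.3286z,  y = -0.0176+0.4456z
sphere 1 gives Az²+Bz+C=0 with A=1.3066, B=0.0359, C=-0.0767;  B²−4AC=0.4022;  roots -0.2564, 0.2290;  negative root z = -0.2564
x = 0.0937, y = -0.1318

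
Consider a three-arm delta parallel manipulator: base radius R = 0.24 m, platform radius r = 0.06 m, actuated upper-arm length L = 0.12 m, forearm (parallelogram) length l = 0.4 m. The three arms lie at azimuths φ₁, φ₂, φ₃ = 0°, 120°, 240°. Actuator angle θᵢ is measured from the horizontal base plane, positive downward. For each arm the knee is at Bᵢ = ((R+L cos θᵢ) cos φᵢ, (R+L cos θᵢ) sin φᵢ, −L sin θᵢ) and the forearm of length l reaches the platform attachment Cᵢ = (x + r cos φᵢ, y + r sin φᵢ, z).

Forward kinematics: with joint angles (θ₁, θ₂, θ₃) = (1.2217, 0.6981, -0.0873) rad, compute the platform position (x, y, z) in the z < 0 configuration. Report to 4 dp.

(-0.1034, -0.0668, -0.3370)

arm 1 at φ=0.0°: e+L cos θ1 = 0.2210;  centre 1 = (0.2210, 0.0000, -0.1128)
φ2=120.0°: virtual centre (-0.1360, 0.2355, -0.0771), radius l
arm 3 at φ=240.0°: e+L cos θ3 = 0.2995;  centre 3 = (-0.1498, -0.2594, 0.0105)
eliminate P² terms by subtracting sphere 1 from 2 and 3
linear system: -0.7140x+0.4710y = 0.0183−0.0713z; -0.7416x+-0.5188y = 0.0283−0.2464z
det = 0.7198;  x = -0.0317+0.2126z,  y = -0.0092+0.1711z
quadratic in z: (1.0745)z²+(0.1149)z+(-0.0833)=0, √Δ=0.6094 → z ∈ {-0.3370, 0.2301}; z = -0.3370 (taking z<0)
x = -0.1034, y = -0.0668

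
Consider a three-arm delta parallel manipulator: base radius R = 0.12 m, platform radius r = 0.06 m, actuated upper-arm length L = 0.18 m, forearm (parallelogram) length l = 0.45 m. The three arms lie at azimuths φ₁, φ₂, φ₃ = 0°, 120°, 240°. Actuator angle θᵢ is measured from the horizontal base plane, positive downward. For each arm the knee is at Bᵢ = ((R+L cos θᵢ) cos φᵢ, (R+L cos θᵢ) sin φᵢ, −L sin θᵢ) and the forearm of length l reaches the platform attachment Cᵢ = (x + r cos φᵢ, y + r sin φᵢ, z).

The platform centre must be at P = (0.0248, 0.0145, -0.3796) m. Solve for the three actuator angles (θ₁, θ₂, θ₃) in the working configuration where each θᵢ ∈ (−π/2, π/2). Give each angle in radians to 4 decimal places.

θ₁ = -0.0874, θ₂ = -0.0004, θ₃ = 0.0871

rotate P by −φ1: (0.0248, 0.0145, -0.3796)
  A=0.0352, B=-0.3796, C=(l²−L²−A²−y'²−z²)/(2L)=0.0682
  γ=atan2(-0.3796,0.0352)=-1.4783;  ψ=arccos(0.1789)=1.3909;  θ1=γ+ψ≈-0.0874
rotate P by −φ2: (0.0002, -0.0287, -0.3796)
  A cos θ + B sin θ = C:  0.0598·cos θ + -0.3796·sin θ = 0.0600
  √(A²+B²)=0.3843;  θ2 = -1.4144+1.4140 ≈ -0.0004
rotate P by −φ3: (-0.0250, 0.0142, -0.3796)
  A cos θ + B sin θ = C:  0.0850·cos θ + -0.3796·sin θ = 0.0516
  θ3 = atan2(B,A) + arccos(C/0.3890) = 0.0871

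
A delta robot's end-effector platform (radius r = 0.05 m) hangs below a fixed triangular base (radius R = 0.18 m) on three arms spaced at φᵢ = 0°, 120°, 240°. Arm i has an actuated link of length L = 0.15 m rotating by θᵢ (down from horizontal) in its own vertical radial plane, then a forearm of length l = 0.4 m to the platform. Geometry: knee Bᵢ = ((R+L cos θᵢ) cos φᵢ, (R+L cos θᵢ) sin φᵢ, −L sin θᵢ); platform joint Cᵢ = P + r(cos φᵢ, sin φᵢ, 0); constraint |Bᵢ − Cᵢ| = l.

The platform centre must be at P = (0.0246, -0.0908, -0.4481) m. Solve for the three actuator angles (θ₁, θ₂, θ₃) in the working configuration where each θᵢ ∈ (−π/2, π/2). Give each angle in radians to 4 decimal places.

φ1=0.0° → target in arm frame (0.0246, -0.0908)
  A=0.1054, B=-0.4481, C=(l²−L²−A²−y'²−z²)/(2L)=-0.2755
  √(A²+B²)=0.4603;  θ1 = -1.3398+2.2124 ≈ 0.8726
arm 2 (φ=120.0°): x'=-0.0909, y'=0.0241
  A cos θ + B sin θ = C:  0.2209·cos θ + -0.4481·sin θ = -0.3756
  γ=atan2(-0.4481,0.2209)=-1.1127;  ψ=arccos(-0.7518)=2.4216;  θ2=γ+ψ≈1.3089
rotate P by −φ3: (0.0663, 0.0667, -0.4481)
  e−x'=0.0637;  (l²−L²−(e−x')²−y'²−z²)/2L = -0.2393
  θ3 = atan2(B,A) + arccos(C/0.4526) = 0.6983

θ₁ = 0.8726, θ₂ = 1.3089, θ₃ = 0.6983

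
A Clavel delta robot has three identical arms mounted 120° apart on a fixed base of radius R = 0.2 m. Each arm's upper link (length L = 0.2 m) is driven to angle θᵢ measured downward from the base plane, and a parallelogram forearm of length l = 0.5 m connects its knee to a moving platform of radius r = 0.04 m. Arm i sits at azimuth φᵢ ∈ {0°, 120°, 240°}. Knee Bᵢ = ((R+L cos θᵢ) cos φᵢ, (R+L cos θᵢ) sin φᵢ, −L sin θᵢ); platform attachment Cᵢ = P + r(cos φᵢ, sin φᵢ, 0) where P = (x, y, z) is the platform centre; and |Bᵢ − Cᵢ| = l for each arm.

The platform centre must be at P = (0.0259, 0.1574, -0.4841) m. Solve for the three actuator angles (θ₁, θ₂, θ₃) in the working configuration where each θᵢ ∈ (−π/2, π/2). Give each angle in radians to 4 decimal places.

φ1=0.0° → target in arm frame (0.0259, 0.1574)
  A=0.1341, B=-0.4841, C=(l²−L²−A²−y'²−z²)/(2L)=-0.1678
  γ=atan2(-0.4841,0.1341)=-1.3006;  ψ=arccos(-0.3340)=1.9113;  θ1=γ+ψ≈0.6108
rotate P by −φ2: (0.1234, -0.1011, -0.4841)
  A=0.0366, B=-0.4841, C=(l²−L²−A²−y'²−z²)/(2L)=-0.0898
  γ=atan2(-0.4841,0.0366)=-1.4953;  ψ=arccos(-0.1850)=1.7569;  θ2=γ+ψ≈0.2616
φ3=240.0° → target in arm frame (-0.1493, -0.0563)
  A=0.3093, B=-0.4841, C=(l²−L²−A²−y'²−z²)/(2L)=-0.3079
  θ3 = atan2(B,A) + arccos(C/0.5745) = 1.1342

θ₁ = 0.6108, θ₂ = 0.2616, θ₃ = 1.1342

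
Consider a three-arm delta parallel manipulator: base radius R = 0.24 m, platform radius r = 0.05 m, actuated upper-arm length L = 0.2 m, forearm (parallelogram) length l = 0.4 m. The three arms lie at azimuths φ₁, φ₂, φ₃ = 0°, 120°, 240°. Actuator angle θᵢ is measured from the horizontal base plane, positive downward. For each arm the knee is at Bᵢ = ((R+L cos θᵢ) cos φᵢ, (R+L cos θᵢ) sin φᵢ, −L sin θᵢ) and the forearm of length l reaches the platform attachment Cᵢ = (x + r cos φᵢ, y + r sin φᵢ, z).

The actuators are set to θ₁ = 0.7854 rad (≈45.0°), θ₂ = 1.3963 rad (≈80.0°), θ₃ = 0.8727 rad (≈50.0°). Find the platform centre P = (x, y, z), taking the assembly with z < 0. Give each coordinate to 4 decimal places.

(0.0622, -0.0836, -0.4252)

φ1=0.0°: virtual centre (0.3314, 0.0000, -0.1414), radius l
arm 2 at φ=120.0°: (R−r)+L cos θ2 = 0.2247;  centre 2 = (-0.1124, 0.1946, -0.1970)
arm 3 at φ=240.0°: (R−r)+L cos θ3 = 0.3186;  centre 3 = (-0.1593, -0.2759, -0.1532)
subtract pairs → two planes through P
plane₁₂: -0.8876x+0.3892y+-0.1111z = -0.0405
Cramer: x(z) = 0.0278-0.0808z;  y(z) = -0.0407+0.1010z
quadratic in z: (1.0167)z²+(0.3237)z+(-0.0462)=0, √Δ=0.5410 → z ∈ {-0.4252, 0.1068}; z = -0.4252 (taking z<0)
x = 0.0622, y = -0.0836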